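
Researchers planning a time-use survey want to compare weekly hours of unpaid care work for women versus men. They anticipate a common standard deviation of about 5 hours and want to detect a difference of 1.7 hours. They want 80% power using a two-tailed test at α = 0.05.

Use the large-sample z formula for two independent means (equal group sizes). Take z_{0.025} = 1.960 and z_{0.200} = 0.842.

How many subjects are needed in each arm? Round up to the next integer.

n = (z_{α/2} + z_β)² · (σ₁² + σ₂²) / δ²
  = (1.960 + 0.842)² · (2·5² = 50) / 1.7²
  = 7.8512 · 50 / 2.89
  = 135.83
Round up → n = 136 per group.

n = 136 per group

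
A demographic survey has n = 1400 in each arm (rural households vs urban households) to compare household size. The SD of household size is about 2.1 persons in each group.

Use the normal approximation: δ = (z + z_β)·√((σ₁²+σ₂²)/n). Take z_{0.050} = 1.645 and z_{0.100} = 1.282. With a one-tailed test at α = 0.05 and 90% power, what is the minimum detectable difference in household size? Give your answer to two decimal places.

δ = (z_α + z_β) · √((σ₁²+σ₂²)/n)
  = (1.645 + 1.282) · √(8.82/1400)
  = 2.927 · √0.0063
  = 2.927 · 0.0794
  = 0.2323

Minimum detectable difference ≈ 0.23 persons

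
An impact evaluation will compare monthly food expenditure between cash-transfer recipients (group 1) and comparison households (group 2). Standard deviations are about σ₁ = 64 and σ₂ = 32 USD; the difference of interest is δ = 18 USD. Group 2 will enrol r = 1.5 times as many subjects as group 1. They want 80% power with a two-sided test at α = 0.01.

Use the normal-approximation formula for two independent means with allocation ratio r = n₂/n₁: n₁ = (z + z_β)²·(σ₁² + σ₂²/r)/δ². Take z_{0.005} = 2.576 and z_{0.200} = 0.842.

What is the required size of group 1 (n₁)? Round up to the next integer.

n₁ = (z_{α/2} + z_β)² · (σ₁² + σ₂²/r) / δ²
   = (2.576 + 0.842)² · (64² + 32²/1.5) / 18²
   = 11.6827 · (4096 + 682.6667) / 324
   = 11.6827 · 4778.7 / 324
   = 172.31
Round up → n₁ = 173; n₂ = r·n₁ = 1.5 × 173 = 260.

n₁ = 173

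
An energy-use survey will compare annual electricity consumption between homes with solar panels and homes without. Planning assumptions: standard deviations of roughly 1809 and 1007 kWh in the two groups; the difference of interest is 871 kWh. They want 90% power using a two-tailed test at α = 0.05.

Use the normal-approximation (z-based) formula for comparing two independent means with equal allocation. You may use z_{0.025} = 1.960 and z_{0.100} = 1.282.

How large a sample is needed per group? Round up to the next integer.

n = 60 per group

n = (z_{α/2} + z_β)² · (σ₁² + σ₂²) / δ²
  = (1.960 + 1.282)² · (1809² + 1007² = 4286530) / 871²
  = 10.5106 · 4286530 / 758641
  = 59.39
Round up → n = 60 per group.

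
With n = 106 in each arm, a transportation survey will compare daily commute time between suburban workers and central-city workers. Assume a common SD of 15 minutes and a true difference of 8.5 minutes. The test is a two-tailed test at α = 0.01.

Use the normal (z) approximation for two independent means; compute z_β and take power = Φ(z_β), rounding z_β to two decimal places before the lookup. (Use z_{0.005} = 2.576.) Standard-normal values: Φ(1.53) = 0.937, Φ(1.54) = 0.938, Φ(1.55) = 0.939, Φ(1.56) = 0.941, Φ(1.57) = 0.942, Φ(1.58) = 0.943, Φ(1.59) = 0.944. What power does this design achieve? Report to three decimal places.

z_β = δ·√(n/(σ₁²+σ₂²)) − z_{α/2}
    = 8.5 · √(106/450) − 2.576
    = 8.5 · 0.48534 − 2.576
    = 4.1254 − 2.576 = 1.5494 → 1.55
Power = Φ(1.55) = 0.939.

Power ≈ 0.939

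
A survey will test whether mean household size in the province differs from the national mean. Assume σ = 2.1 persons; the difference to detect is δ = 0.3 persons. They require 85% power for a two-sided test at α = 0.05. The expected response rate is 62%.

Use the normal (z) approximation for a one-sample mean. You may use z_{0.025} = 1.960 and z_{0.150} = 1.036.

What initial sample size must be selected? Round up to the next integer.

n = (z_{α/2} + z_β)² · σ² / δ²
  = (1.960 + 1.036)² · 2.1² / 0.3²
  = 8.9760 · 4.41 / 0.09
  = 439.82
Adjust for 62% response: 439.82 / 0.62 = 709.39.
Round up → n = 710.

n = 710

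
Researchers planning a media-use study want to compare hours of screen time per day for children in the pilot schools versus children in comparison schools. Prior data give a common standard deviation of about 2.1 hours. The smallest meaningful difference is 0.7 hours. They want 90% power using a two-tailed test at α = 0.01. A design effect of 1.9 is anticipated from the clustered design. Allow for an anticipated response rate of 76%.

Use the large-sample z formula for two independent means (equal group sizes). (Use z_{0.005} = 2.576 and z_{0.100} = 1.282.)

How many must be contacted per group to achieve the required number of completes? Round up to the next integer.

n = (z_{α/2} + z_β)² · (σ₁² + σ₂²) / δ²
  = (2.576 + 1.282)² · (2·2.1² = 8.82) / 0.7²
  = 14.8842 · 8.82 / 0.49
  = 267.91
Design effect: 1.9 × 267.91 = 509.04.
Adjust for 76% response: 509.04 / 0.76 = 669.79.
Round up → n = 670 per group.

n = 670 per group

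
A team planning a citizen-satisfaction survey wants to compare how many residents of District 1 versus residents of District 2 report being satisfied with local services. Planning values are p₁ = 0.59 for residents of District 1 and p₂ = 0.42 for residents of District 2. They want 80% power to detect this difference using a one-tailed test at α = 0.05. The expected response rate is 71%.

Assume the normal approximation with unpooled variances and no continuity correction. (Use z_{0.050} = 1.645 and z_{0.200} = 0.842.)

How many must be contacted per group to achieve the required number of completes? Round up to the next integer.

n = (z_α + z_β)² · [p₁(1−p₁) + p₂(1−p₂)] / (p₁ − p₂)²
  = (1.645 + 0.842)² · (0.59·0.41 + 0.42·0.58) / (0.17)²
  = (2.487)² · (0.2419 + 0.2436) / 0.0289
  = 6.1852 · 0.4855 / 0.0289
  = 103.91
Adjust for 71% response: 103.91 / 0.71 = 146.35.
Round up → n = 147 per group.

n = 147 per group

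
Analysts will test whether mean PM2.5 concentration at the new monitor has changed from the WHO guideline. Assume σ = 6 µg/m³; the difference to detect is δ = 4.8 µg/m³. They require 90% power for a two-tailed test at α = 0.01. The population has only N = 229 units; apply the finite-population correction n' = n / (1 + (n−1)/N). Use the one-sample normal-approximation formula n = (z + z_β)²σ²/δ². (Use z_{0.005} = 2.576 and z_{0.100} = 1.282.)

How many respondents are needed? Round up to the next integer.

n = (z_{α/2} + z_β)² · σ² / δ²
  = (2.576 + 1.282)² · 6² / 4.8²
  = 14.8842 · 36 / 23.04
  = 23.26
Finite-population correction (N = 229): 23.26 / (1 + (23.26 − 1)/229) = 21.20.
Round up → n = 22.

n = 22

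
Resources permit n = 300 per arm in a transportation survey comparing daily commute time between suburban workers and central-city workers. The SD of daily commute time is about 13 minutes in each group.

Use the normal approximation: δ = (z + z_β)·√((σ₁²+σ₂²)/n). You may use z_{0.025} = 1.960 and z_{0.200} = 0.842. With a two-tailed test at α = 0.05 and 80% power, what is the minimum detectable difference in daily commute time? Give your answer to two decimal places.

Minimum detectable difference ≈ 2.97 minutes

δ = (z_{α/2} + z_β) · √((σ₁²+σ₂²)/n)
  = (1.960 + 0.842) · √(338/300)
  = 2.802 · √1.1267
  = 2.802 · 1.0614
  = 2.9742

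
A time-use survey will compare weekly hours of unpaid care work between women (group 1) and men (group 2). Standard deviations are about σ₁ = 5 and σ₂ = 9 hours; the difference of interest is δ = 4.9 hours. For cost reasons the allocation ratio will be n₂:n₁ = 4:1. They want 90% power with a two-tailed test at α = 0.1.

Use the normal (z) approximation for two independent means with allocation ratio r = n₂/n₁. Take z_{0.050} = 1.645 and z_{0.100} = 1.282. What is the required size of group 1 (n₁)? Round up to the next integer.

n₁ = 17

n₁ = (z_{α/2} + z_β)² · (σ₁² + σ₂²/r) / δ²
   = (1.645 + 1.282)² · (5² + 9²/4) / 4.9²
   = 8.5673 · (25 + 20.25) / 24.01
   = 8.5673 · 45.25 / 24.01
   = 16.15
Round up → n₁ = 17; n₂ = r·n₁ = 4 × 17 = 68.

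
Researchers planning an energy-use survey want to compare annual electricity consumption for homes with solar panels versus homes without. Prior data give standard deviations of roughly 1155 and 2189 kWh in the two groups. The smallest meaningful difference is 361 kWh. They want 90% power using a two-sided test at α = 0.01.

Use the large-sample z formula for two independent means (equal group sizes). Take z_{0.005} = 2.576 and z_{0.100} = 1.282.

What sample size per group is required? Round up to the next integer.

n = 700 per group

n = (z_{α/2} + z_β)² · (σ₁² + σ₂²) / δ²
  = (2.576 + 1.282)² · (1155² + 2189² = 6125746) / 361²
  = 14.8842 · 6125746 / 130321
  = 699.63
Round up → n = 700 per group.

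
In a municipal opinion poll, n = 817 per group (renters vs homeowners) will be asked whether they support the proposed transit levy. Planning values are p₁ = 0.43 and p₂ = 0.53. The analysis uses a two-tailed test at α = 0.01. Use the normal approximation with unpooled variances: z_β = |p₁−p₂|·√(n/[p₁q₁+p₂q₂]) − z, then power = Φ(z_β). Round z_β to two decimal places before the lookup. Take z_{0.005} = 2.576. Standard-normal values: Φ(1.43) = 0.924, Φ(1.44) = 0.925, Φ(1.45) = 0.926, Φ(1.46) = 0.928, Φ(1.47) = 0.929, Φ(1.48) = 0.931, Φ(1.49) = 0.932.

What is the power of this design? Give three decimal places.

z_β = |p₁−p₂|·√(n/[p₁q₁+p₂q₂]) − z_{α/2}
    = 0.10 · √(817/0.4942) − 2.576
    = 0.10 · 40.6593 − 2.576
    = 4.0659 − 2.576 = 1.4899 → 1.49
Power = Φ(1.49) = 0.932.

Power ≈ 0.932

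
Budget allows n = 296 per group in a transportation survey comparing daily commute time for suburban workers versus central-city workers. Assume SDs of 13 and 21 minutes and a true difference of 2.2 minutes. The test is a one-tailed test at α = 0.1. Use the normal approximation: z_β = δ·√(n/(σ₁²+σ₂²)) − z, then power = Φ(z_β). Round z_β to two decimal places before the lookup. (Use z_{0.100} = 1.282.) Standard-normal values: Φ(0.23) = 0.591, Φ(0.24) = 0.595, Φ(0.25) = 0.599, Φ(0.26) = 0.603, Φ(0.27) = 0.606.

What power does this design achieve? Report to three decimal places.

Power ≈ 0.599

z_β = δ·√(n/(σ₁²+σ₂²)) − z_α
    = 2.2 · √(296/610) − 1.282
    = 2.2 · 0.69660 − 1.282
    = 1.5325 − 1.282 = 0.2505 → 0.25
Power = Φ(0.25) = 0.599.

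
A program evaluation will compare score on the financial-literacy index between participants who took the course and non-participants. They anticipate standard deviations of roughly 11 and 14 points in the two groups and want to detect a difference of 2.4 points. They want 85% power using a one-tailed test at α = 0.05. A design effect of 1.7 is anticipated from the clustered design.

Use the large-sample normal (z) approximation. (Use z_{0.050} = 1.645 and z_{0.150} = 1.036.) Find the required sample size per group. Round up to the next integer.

n = (z_α + z_β)² · (σ₁² + σ₂²) / δ²
  = (1.645 + 1.036)² · (11² + 14² = 317) / 2.4²
  = 7.1878 · 317 / 5.76
  = 395.58
Design effect: 1.7 × 395.58 = 672.48.
Round up → n = 673 per group.

n = 673 per group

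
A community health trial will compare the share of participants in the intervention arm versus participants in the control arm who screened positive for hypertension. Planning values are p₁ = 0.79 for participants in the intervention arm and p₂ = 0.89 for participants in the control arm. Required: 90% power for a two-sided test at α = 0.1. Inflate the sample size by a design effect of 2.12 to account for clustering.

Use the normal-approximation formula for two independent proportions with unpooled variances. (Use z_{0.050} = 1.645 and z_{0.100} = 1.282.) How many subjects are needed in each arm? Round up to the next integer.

n = (z_{α/2} + z_β)² · [p₁(1−p₁) + p₂(1−p₂)] / (p₁ − p₂)²
  = (1.645 + 1.282)² · (0.79·0.21 + 0.89·0.11) / (-0.10)²
  = (2.927)² · (0.1659 + 0.0979) / 0.0100
  = 8.5673 · 0.2638 / 0.0100
  = 226.01
Design effect: 2.12 × 226.01 = 479.13.
Round up → n = 480 per group.

n = 480 per group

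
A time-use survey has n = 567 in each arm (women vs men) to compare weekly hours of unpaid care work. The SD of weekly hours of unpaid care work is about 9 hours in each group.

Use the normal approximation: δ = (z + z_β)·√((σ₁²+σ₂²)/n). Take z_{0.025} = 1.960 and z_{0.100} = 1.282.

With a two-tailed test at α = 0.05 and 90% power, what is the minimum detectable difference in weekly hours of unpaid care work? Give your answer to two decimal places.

Minimum detectable difference ≈ 1.73 hours

δ = (z_{α/2} + z_β) · √((σ₁²+σ₂²)/n)
  = (1.960 + 1.282) · √(162/567)
  = 3.242 · √0.28571
  = 3.242 · 0.5345
  = 1.7329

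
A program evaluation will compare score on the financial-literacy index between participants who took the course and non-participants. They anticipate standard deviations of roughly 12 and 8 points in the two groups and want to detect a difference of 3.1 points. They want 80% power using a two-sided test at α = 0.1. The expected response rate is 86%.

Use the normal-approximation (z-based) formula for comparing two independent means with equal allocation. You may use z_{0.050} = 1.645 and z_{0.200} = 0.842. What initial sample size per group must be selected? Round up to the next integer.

n = 156 per group

n = (z_{α/2} + z_β)² · (σ₁² + σ₂²) / δ²
  = (1.645 + 0.842)² · (12² + 8² = 208) / 3.1²
  = 6.1852 · 208 / 9.61
  = 133.87
Adjust for 86% response: 133.87 / 0.86 = 155.67.
Round up → n = 156 per group.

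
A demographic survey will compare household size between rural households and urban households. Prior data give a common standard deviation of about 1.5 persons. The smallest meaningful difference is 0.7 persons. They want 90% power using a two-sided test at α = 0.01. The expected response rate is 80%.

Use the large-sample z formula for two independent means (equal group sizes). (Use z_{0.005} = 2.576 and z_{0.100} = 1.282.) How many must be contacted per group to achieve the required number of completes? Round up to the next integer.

n = 171 per group

n = (z_{α/2} + z_β)² · (σ₁² + σ₂²) / δ²
  = (2.576 + 1.282)² · (2·1.5² = 4.5) / 0.7²
  = 14.8842 · 4.5 / 0.49
  = 136.69
Adjust for 80% response: 136.69 / 0.80 = 170.86.
Round up → n = 171 per group.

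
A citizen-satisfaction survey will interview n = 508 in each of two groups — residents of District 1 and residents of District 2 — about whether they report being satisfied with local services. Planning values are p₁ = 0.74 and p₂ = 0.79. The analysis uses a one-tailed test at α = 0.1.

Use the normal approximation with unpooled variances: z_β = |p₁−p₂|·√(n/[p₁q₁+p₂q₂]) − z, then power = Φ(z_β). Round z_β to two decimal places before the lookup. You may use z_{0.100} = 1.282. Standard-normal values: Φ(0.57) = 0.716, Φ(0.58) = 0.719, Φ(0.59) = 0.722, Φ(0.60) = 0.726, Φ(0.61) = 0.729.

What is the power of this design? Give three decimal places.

Power ≈ 0.726

z_β = |p₁−p₂|·√(n/[p₁q₁+p₂q₂]) − z_α
    = 0.05 · √(508/0.3583) − 1.282
    = 0.05 · 37.6538 − 1.282
    = 1.8827 − 1.282 = 0.6007 → 0.60
Power = Φ(0.60) = 0.726.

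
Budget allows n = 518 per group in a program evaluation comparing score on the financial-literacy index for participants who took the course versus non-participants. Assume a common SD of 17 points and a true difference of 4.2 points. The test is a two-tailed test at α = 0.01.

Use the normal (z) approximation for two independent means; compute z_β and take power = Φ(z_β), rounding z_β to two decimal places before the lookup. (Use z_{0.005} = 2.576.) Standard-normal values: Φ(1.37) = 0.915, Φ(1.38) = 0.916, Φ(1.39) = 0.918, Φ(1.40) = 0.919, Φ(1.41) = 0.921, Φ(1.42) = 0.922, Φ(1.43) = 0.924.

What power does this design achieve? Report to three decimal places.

z_β = δ·√(n/(σ₁²+σ₂²)) − z_{α/2}
    = 4.2 · √(518/578) − 2.576
    = 4.2 · 0.94668 − 2.576
    = 3.9760 − 2.576 = 1.4000 → 1.40
Power = Φ(1.40) = 0.919.

Power ≈ 0.919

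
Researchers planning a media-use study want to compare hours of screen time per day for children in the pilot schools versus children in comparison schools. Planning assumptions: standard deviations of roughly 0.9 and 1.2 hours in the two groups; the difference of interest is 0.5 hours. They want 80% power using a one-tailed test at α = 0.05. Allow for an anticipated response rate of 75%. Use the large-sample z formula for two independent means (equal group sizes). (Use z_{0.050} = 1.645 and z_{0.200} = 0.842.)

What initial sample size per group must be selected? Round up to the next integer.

n = (z_α + z_β)² · (σ₁² + σ₂²) / δ²
  = (1.645 + 0.842)² · (0.9² + 1.2² = 2.25) / 0.5²
  = 6.1852 · 2.25 / 0.25
  = 55.67
Adjust for 75% response: 55.67 / 0.75 = 74.22.
Round up → n = 75 per group.

n = 75 per group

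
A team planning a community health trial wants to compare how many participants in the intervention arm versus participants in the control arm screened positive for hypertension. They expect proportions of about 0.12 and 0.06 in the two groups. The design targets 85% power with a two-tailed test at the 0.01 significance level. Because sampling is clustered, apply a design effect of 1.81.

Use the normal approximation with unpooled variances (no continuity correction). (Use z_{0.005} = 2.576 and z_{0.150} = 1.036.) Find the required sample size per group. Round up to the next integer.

n = 1063 per group

n = (z_{α/2} + z_β)² · [p₁(1−p₁) + p₂(1−p₂)] / (p₁ − p₂)²
  = (2.576 + 1.036)² · (0.12·0.88 + 0.06·0.94) / (0.06)²
  = (3.612)² · (0.1056 + 0.0564) / 0.0036
  = 13.0465 · 0.1620 / 0.0036
  = 587.09
Design effect: 1.81 × 587.09 = 1062.64.
Round up → n = 1063 per group.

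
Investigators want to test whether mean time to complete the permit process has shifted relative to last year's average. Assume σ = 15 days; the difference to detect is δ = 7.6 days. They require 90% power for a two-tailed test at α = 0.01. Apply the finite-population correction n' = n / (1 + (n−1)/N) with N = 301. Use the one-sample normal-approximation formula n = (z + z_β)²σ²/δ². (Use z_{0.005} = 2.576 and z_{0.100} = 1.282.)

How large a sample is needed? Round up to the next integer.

n = 49

n = (z_{α/2} + z_β)² · σ² / δ²
  = (2.576 + 1.282)² · 15² / 7.6²
  = 14.8842 · 225 / 57.76
  = 57.98
Finite-population correction (N = 301): 57.98 / (1 + (57.98 − 1)/301) = 48.75.
Round up → n = 49.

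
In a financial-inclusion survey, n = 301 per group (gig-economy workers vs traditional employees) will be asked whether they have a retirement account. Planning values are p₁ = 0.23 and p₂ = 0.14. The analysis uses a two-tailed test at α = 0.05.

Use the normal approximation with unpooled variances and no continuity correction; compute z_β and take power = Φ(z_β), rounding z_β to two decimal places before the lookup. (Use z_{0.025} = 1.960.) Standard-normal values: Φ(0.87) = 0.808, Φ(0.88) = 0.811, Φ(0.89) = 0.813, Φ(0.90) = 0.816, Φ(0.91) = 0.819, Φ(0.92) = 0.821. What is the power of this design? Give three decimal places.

z_β = |p₁−p₂|·√(n/[p₁q₁+p₂q₂]) − z_{α/2}
    = 0.09 · √(301/0.2975) − 1.960
    = 0.09 · 31.8082 − 1.960
    = 2.8627 − 1.960 = 0.9027 → 0.90
Power = Φ(0.90) = 0.816.

Power ≈ 0.816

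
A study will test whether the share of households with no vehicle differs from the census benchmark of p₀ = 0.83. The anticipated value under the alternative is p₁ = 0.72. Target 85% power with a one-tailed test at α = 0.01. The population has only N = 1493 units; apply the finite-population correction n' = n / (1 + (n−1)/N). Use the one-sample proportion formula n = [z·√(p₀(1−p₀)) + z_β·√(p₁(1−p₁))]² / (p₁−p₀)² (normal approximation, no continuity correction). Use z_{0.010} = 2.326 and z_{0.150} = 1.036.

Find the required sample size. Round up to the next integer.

n = [z_α·√(p₀q₀) + z_β·√(p₁q₁)]² / (p₁ − p₀)²
  = [2.326·√(0.83·0.17) + 1.036·√(0.72·0.28)]² / (-0.11)²
  = [2.326·0.3756 + 1.036·0.4490]² / 0.0121
  = [1.3389]² / 0.0121
  = 148.15
Finite-population correction (N = 1493): 148.15 / (1 + (148.15 − 1)/1493) = 134.86.
Round up → n = 135.

n = 135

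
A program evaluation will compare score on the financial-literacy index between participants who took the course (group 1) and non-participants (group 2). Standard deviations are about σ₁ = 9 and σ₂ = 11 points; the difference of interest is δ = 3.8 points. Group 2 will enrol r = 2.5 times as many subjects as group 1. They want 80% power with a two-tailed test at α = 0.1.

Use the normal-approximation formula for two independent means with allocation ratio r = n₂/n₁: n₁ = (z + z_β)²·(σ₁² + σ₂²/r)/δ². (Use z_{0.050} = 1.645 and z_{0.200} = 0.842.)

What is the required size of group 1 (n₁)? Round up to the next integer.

n₁ = 56

n₁ = (z_{α/2} + z_β)² · (σ₁² + σ₂²/r) / δ²
   = (1.645 + 0.842)² · (9² + 11²/2.5) / 3.8²
   = 6.1852 · (81 + 48.4) / 14.44
   = 6.1852 · 129.4 / 14.44
   = 55.43
Round up → n₁ = 56; n₂ = r·n₁ = 2.5 × 56 = 140.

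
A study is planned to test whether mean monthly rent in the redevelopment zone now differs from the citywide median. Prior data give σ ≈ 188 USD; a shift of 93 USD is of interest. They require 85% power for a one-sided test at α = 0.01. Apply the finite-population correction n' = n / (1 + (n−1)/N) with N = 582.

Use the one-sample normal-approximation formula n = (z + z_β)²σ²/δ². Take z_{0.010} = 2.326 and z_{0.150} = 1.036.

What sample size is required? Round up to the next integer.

n = (z_α + z_β)² · σ² / δ²
  = (2.326 + 1.036)² · 188² / 93²
  = 11.3030 · 35344 / 8649
  = 46.19
Finite-population correction (N = 582): 46.19 / (1 + (46.19 − 1)/582) = 42.86.
Round up → n = 43.

n = 43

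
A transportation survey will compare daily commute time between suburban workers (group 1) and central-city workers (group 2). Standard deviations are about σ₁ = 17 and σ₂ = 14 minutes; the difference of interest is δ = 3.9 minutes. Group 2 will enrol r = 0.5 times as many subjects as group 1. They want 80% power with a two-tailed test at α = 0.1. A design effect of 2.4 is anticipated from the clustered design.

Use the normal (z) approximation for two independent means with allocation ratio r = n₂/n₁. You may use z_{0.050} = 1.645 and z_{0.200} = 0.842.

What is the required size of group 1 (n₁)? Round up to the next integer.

n₁ = (z_{α/2} + z_β)² · (σ₁² + σ₂²/r) / δ²
   = (1.645 + 0.842)² · (17² + 14²/0.5) / 3.9²
   = 6.1852 · (289 + 392) / 15.21
   = 6.1852 · 681 / 15.21
   = 276.93
Design effect: 2.4 × 276.93 = 664.63.
Round up → n₁ = 665; n₂ = r·n₁ = 0.5 × 665 = 333.

n₁ = 665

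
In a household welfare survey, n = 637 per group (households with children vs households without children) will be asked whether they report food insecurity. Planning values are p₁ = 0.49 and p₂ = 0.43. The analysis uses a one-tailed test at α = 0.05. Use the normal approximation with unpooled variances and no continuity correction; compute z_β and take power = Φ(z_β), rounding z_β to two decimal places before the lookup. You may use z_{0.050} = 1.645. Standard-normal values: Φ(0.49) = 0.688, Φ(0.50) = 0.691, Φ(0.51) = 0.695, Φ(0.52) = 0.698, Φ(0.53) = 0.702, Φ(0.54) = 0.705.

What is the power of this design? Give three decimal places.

Power ≈ 0.695

z_β = |p₁−p₂|·√(n/[p₁q₁+p₂q₂]) − z_α
    = 0.06 · √(637/0.4950) − 1.645
    = 0.06 · 35.8730 − 1.645
    = 2.1524 − 1.645 = 0.5074 → 0.51
Power = Φ(0.51) = 0.695.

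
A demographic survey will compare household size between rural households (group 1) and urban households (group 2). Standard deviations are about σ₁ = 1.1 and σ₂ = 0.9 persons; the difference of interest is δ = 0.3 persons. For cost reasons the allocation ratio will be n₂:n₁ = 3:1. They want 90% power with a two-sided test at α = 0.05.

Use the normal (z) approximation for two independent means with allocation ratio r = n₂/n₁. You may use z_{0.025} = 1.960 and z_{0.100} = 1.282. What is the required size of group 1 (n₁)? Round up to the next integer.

n₁ = (z_{α/2} + z_β)² · (σ₁² + σ₂²/r) / δ²
   = (1.960 + 1.282)² · (1.1² + 0.9²/3) / 0.3²
   = 10.5106 · (1.21 + 0.27) / 0.09
   = 10.5106 · 1.48 / 0.09
   = 172.84
Round up → n₁ = 173; n₂ = r·n₁ = 3 × 173 = 519.

n₁ = 173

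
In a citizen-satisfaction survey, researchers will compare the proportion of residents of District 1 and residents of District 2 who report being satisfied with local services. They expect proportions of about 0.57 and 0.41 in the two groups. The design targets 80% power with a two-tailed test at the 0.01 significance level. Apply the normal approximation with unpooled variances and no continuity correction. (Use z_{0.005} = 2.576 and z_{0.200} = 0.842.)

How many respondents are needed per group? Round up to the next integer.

n = (z_{α/2} + z_β)² · [p₁(1−p₁) + p₂(1−p₂)] / (p₁ − p₂)²
  = (2.576 + 0.842)² · (0.57·0.43 + 0.41·0.59) / (0.16)²
  = (3.418)² · (0.2451 + 0.2419) / 0.0256
  = 11.6827 · 0.4870 / 0.0256
  = 222.25
Round up → n = 223 per group.

n = 223 per group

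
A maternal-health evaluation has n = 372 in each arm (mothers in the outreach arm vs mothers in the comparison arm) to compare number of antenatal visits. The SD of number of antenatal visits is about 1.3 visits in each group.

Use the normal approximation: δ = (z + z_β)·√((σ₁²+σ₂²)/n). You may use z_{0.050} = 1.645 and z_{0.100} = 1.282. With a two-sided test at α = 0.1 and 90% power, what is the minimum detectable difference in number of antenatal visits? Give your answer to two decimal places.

δ = (z_{α/2} + z_β) · √((σ₁²+σ₂²)/n)
  = (1.645 + 1.282) · √(3.38/372)
  = 2.927 · √0.00909
  = 2.927 · 0.0953
  = 0.2790

Minimum detectable difference ≈ 0.28 visits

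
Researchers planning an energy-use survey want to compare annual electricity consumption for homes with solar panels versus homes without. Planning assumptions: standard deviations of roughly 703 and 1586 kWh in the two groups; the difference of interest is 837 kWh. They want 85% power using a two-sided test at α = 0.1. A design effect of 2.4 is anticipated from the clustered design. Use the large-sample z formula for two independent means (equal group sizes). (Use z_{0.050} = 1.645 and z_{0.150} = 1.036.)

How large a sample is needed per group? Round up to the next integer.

n = 75 per group

n = (z_{α/2} + z_β)² · (σ₁² + σ₂²) / δ²
  = (1.645 + 1.036)² · (703² + 1586² = 3009605) / 837²
  = 7.1878 · 3009605 / 700569
  = 30.88
Design effect: 2.4 × 30.88 = 74.11.
Round up → n = 75 per group.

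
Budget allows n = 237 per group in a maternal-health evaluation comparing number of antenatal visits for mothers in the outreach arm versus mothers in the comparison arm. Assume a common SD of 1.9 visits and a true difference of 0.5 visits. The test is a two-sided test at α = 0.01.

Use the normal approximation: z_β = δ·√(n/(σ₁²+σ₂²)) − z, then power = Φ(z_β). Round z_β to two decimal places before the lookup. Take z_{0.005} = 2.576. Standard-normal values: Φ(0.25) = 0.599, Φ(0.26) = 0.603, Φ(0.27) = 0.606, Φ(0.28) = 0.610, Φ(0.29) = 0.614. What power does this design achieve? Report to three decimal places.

z_β = δ·√(n/(σ₁²+σ₂²)) − z_{α/2}
    = 0.5 · √(237/7.22) − 2.576
    = 0.5 · 5.72935 − 2.576
    = 2.8647 − 2.576 = 0.2887 → 0.29
Power = Φ(0.29) = 0.614.

Power ≈ 0.614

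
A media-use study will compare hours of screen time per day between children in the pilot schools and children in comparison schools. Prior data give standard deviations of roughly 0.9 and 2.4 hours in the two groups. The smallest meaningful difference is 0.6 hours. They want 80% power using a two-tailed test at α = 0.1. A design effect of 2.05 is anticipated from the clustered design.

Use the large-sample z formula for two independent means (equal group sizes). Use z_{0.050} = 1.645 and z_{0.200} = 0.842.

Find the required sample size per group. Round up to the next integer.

n = 232 per group

n = (z_{α/2} + z_β)² · (σ₁² + σ₂²) / δ²
  = (1.645 + 0.842)² · (0.9² + 2.4² = 6.57) / 0.6²
  = 6.1852 · 6.57 / 0.36
  = 112.88
Design effect: 2.05 × 112.88 = 231.40.
Round up → n = 232 per group.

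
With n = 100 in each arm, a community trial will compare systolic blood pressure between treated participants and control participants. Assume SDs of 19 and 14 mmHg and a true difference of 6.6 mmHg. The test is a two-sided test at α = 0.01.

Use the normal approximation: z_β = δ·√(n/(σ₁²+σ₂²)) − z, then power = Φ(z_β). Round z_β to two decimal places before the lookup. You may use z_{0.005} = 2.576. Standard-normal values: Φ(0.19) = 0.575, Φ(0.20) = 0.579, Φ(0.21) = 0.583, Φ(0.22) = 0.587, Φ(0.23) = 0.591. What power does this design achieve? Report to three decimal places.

Power ≈ 0.587

z_β = δ·√(n/(σ₁²+σ₂²)) − z_{α/2}
    = 6.6 · √(100/557) − 2.576
    = 6.6 · 0.42371 − 2.576
    = 2.7965 − 2.576 = 0.2205 → 0.22
Power = Φ(0.22) = 0.587.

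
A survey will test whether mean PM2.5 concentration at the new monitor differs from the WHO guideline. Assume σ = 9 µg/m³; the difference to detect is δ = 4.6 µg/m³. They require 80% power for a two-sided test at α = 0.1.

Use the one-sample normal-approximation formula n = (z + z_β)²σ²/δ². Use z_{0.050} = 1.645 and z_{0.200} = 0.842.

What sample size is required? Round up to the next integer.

n = (z_{α/2} + z_β)² · σ² / δ²
  = (1.645 + 0.842)² · 9² / 4.6²
  = 6.1852 · 81 / 21.16
  = 23.68
Round up → n = 24.

n = 24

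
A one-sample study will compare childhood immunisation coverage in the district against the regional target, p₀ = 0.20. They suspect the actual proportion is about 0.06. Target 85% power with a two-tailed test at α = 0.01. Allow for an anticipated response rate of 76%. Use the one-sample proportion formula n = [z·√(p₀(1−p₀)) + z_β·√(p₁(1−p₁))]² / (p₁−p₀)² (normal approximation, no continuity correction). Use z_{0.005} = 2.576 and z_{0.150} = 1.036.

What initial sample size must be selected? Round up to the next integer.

n = [z_{α/2}·√(p₀q₀) + z_β·√(p₁q₁)]² / (p₁ − p₀)²
  = [2.576·√(0.20·0.80) + 1.036·√(0.06·0.94)]² / (-0.14)²
  = [2.576·0.4000 + 1.036·0.2375]² / 0.0196
  = [1.2764]² / 0.0196
  = 83.13
Adjust for 76% response: 83.13 / 0.76 = 109.38.
Round up → n = 110.

n = 110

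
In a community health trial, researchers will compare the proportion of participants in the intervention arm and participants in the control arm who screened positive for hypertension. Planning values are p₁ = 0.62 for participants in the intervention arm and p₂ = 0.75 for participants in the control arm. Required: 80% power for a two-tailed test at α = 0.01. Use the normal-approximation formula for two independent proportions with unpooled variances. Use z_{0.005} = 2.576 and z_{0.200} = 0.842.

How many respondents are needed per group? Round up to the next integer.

n = 293 per group

n = (z_{α/2} + z_β)² · [p₁(1−p₁) + p₂(1−p₂)] / (p₁ − p₂)²
  = (2.576 + 0.842)² · (0.62·0.38 + 0.75·0.25) / (-0.13)²
  = (3.418)² · (0.2356 + 0.1875) / 0.0169
  = 11.6827 · 0.4231 / 0.0169
  = 292.48
Round up → n = 293 per group.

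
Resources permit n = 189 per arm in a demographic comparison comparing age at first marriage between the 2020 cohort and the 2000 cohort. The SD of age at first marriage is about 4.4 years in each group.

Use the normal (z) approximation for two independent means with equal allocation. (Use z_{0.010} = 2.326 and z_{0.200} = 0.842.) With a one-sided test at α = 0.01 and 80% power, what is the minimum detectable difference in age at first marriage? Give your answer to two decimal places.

δ = (z_α + z_β) · √((σ₁²+σ₂²)/n)
  = (2.326 + 0.842) · √(38.72/189)
  = 3.168 · √0.20487
  = 3.168 · 0.4526
  = 1.4339

Minimum detectable difference ≈ 1.43 years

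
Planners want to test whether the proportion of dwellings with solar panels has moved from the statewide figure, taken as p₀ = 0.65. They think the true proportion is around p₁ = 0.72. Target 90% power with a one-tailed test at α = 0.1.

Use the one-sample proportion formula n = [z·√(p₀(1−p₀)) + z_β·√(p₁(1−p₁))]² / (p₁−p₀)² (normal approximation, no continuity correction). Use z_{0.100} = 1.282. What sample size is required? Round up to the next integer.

n = 288

n = [z_α·√(p₀q₀) + z_β·√(p₁q₁)]² / (p₁ − p₀)²
  = [1.282·√(0.65·0.35) + 1.282·√(0.72·0.28)]² / (0.07)²
  = [1.282·0.4770 + 1.282·0.4490]² / 0.0049
  = [1.1871]² / 0.0049
  = 287.59
Round up → n = 288.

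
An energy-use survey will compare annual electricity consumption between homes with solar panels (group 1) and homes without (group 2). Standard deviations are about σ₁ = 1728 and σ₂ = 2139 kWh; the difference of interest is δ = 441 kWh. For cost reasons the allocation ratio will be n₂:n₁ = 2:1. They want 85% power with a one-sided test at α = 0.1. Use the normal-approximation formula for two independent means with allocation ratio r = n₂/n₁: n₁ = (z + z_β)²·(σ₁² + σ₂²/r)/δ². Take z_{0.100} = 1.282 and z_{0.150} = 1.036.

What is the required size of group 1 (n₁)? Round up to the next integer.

n₁ = 146

n₁ = (z_α + z_β)² · (σ₁² + σ₂²/r) / δ²
   = (1.282 + 1.036)² · (1728² + 2139²/2) / 441²
   = 5.3731 · (2985984 + 2287660.5) / 194481
   = 5.3731 · 5273644.5 / 194481
   = 145.70
Round up → n₁ = 146; n₂ = r·n₁ = 2 × 146 = 292.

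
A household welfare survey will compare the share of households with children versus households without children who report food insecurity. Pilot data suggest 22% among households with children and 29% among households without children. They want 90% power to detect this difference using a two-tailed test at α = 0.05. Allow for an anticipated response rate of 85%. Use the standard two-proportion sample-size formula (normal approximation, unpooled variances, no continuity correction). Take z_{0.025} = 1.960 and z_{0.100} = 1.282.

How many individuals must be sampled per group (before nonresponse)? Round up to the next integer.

n = (z_{α/2} + z_β)² · [p₁(1−p₁) + p₂(1−p₂)] / (p₁ − p₂)²
  = (1.960 + 1.282)² · (0.22·0.78 + 0.29·0.71) / (-0.07)²
  = (3.242)² · (0.1716 + 0.2059) / 0.0049
  = 10.5106 · 0.3775 / 0.0049
  = 809.74
Adjust for 85% response: 809.74 / 0.85 = 952.64.
Round up → n = 953 per group.

n = 953 per group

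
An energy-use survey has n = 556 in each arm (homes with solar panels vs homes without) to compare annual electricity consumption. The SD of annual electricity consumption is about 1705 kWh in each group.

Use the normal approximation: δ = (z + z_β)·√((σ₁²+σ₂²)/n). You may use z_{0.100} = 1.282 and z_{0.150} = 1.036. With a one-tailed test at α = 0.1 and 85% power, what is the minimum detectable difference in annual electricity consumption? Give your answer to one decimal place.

Minimum detectable difference ≈ 237.0 kWh

δ = (z_α + z_β) · √((σ₁²+σ₂²)/n)
  = (1.282 + 1.036) · √(5814050/556)
  = 2.318 · √10456.9
  = 2.318 · 102.2591
  = 237.0366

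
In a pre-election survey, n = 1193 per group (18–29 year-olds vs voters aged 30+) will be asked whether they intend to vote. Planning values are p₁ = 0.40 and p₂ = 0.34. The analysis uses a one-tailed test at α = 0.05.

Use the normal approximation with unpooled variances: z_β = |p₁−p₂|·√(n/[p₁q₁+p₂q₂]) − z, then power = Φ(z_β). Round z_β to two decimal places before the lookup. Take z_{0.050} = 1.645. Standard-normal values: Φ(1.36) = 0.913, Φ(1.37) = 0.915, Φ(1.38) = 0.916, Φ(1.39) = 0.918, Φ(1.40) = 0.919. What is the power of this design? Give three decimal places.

Power ≈ 0.919

z_β = |p₁−p₂|·√(n/[p₁q₁+p₂q₂]) − z_α
    = 0.06 · √(1193/0.4644) − 1.645
    = 0.06 · 50.6844 − 1.645
    = 3.0411 − 1.645 = 1.3961 → 1.40
Power = Φ(1.40) = 0.919.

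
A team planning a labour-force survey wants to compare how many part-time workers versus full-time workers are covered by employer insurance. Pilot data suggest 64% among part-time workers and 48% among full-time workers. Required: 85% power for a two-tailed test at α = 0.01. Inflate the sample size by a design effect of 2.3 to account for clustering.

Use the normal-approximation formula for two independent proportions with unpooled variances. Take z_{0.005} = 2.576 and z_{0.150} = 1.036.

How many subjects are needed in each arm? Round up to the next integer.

n = (z_{α/2} + z_β)² · [p₁(1−p₁) + p₂(1−p₂)] / (p₁ − p₂)²
  = (2.576 + 1.036)² · (0.64·0.36 + 0.48·0.52) / (0.16)²
  = (3.612)² · (0.2304 + 0.2496) / 0.0256
  = 13.0465 · 0.4800 / 0.0256
  = 244.62
Design effect: 2.3 × 244.62 = 562.63.
Round up → n = 563 per group.

n = 563 per group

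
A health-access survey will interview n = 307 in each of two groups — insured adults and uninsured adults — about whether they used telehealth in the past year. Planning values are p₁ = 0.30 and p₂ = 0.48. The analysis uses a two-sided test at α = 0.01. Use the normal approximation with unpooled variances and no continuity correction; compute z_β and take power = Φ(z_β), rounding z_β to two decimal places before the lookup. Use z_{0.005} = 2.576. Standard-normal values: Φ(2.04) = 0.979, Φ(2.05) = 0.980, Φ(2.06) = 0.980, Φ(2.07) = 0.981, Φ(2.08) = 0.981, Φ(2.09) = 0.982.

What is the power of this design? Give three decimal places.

z_β = |p₁−p₂|·√(n/[p₁q₁+p₂q₂]) − z_{α/2}
    = 0.18 · √(307/0.4596) − 2.576
    = 0.18 · 25.8452 − 2.576
    = 4.6521 − 2.576 = 2.0761 → 2.08
Power = Φ(2.08) = 0.981.

Power ≈ 0.981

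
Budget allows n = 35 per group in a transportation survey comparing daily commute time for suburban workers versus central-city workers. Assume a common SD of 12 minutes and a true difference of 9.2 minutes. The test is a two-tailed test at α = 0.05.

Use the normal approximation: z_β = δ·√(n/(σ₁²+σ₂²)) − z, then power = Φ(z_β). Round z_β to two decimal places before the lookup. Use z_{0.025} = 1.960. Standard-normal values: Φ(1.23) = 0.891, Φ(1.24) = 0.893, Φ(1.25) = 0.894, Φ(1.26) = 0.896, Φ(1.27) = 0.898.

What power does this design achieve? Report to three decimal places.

z_β = δ·√(n/(σ₁²+σ₂²)) − z_{α/2}
    = 9.2 · √(35/288) − 1.960
    = 9.2 · 0.34861 − 1.960
    = 3.2072 − 1.960 = 1.2472 → 1.25
Power = Φ(1.25) = 0.894.

Power ≈ 0.894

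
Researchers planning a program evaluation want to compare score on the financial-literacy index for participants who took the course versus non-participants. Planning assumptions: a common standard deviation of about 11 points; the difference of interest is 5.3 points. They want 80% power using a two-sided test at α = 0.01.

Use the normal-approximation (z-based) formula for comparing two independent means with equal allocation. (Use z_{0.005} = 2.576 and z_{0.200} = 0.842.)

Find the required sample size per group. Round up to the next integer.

n = 101 per group

n = (z_{α/2} + z_β)² · (σ₁² + σ₂²) / δ²
  = (2.576 + 0.842)² · (2·11² = 242) / 5.3²
  = 11.6827 · 242 / 28.09
  = 100.65
Round up → n = 101 per group.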